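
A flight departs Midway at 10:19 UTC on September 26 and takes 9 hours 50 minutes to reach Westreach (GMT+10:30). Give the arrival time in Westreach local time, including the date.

Departure is given in UTC: 10:19 on Sep 26.
Add 9 hours and 50 minutes → 20:09 UTC.
Westreach is UTC+10:30: 20:09 + 10:30 = 06:39 on Sep 27.

06:39 on September 27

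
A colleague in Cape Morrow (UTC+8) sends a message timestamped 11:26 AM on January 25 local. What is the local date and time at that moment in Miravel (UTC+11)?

2:26 PM on January 25

In UTC: 11:26 AM − 8:00 = 3:26 AM on Jan 25.
Miravel is UTC+11:00: 3:26 AM + 11:00 = 2:26 PM on Jan 25.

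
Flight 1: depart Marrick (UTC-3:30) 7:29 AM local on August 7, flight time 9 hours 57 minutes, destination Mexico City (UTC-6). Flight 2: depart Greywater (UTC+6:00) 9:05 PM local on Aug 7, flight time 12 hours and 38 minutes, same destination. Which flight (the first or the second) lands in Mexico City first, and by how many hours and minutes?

Flight 1 in UTC: 7:29 AM + 3:30 = 10:59 AM on Aug 7.
+9 hours and 57 minutes → arrive 8:56 PM UTC on Aug 7.
Flight 2 in UTC: 9:05 PM − 6:00 = 3:05 PM on Aug 7.
+12 hours and 38 minutes → arrive 3:43 AM UTC on Aug 8.
Flight 1 lands earlier by 6 hours 47 minutes.

the first, by 6 hours 47 minutes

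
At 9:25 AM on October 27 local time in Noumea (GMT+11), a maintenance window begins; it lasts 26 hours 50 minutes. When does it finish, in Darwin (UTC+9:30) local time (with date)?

Darwin is 1:30 behind Noumea.
After 26 hours and 50 minutes it is 12:15 PM (Oct 28) in Noumea.
Shift by the zone difference: 12:15 PM − 1:30 = 10:45 AM on Oct 28 in Darwin.

10:45 AM on October 28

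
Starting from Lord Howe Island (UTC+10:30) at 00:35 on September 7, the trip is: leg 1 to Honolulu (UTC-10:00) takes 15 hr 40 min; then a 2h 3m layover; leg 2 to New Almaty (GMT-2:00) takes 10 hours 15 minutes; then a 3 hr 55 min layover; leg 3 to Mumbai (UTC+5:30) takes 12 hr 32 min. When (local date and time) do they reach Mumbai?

Convert departure to UTC: 00:35 − 10:30 = 14:05 UTC on Sep 6.
Add 15 hours and 40 minutes leg 1 → 05:45 UTC (Sep 7).
Add 2 hours 3 minutes layover in Honolulu → 07:48 UTC.
Add 10 hours and 15 minutes leg 2 → 18:03 UTC.
Add 3 hours 55 minutes layover in New Almaty → 21:58 UTC.
Add 12 hours 32 minutes leg 3 → 10:30 UTC (Sep 8).
Mumbai is UTC+5:30, so local arrival = 10:30 + 5:30 = 16:00 on Sep 8.

16:00 on Sep 8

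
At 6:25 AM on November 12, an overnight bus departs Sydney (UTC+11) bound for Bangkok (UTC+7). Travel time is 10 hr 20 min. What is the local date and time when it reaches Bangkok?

12:45 PM on November 12

Convert departure to UTC: 6:25 AM − 11:00 = 7:25 PM UTC on Nov 11.
Add 10 hours and 20 minutes travel time → 5:45 AM UTC (Nov 12).
Bangkok is UTC+7:00, so local arrival = 5:45 AM + 7:00 = 12:45 PM on Nov 12.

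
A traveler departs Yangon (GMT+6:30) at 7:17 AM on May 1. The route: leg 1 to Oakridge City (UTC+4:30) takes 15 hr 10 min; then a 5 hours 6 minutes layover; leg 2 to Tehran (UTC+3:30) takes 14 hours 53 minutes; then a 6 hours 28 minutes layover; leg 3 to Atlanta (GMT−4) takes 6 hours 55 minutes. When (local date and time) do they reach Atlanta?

Convert departure to UTC: 7:17 AM − 6:30 = 12:47 AM UTC on May 1.
Add 15 hours 10 minutes leg 1 → 3:57 PM UTC.
Add 5 hours 6 minutes layover in Oakridge City → 9:03 PM UTC.
Add 14 hours and 53 minutes leg 2 → 11:56 AM UTC (May 2).
Add 6 hours and 28 minutes layover in Tehran → 6:24 PM UTC.
Add 6 hours 55 minutes leg 3 → 1:19 AM UTC (May 3).
Atlanta is UTC−4:00, so local arrival = 1:19 AM − 4:00 = 9:19 PM on May 2.

9:19 PM on May 2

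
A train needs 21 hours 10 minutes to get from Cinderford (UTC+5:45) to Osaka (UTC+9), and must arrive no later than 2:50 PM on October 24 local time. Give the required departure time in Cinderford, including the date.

2:25 PM on October 23

Target arrival in UTC: 2:50 PM − 9:00 = 5:50 AM on Oct 24.
Subtract 21 hours 10 minutes → departure 8:40 AM UTC on Oct 23.
Cinderford is UTC+5:45: 8:40 AM + 5:45 = 2:25 PM on Oct 23.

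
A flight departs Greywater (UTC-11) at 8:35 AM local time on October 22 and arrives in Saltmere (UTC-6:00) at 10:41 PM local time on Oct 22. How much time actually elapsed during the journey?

9 hours 6 minutes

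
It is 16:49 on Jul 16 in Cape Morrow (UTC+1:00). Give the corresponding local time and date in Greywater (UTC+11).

Greywater is 10:00 ahead of Cape Morrow.
Shift by the zone difference: 16:49 + 10:00 = 02:49 on Jul 17 in Greywater.

02:49 on Jul 17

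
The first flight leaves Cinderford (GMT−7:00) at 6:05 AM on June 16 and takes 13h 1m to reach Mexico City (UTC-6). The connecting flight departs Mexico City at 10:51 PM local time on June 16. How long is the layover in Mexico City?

Convert departure to UTC: 6:05 AM + 7:00 = 1:05 PM UTC on Jun 16.
Add 13 hours 1 minute flight time → 2:06 AM UTC (Jun 17).
Mexico City is UTC−6:00, so local arrival = 2:06 AM − 6:00 = 8:06 PM on Jun 16.
Layover = 10:51 PM − 8:06 PM = 2 hours 45 minutes.

2 hours 45 minutes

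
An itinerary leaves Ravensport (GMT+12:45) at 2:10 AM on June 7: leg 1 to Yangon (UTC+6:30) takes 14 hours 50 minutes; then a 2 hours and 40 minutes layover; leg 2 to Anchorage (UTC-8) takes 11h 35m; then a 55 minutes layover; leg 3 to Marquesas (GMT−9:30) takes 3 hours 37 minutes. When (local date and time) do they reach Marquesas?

1:32 PM on June 7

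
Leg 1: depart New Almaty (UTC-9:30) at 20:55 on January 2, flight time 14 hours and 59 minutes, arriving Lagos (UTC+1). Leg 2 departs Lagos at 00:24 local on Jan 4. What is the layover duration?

2 hours

Convert departure to UTC: 20:55 + 9:30 = 06:25 UTC on Jan 3.
Add 14 hours 59 minutes flight time → 21:24 UTC.
Lagos is UTC+1:00, so local arrival = 21:24 + 1:00 = 22:24 on Jan 3.
Layover = 00:24 − 22:24 (+1 day) = 2 hours.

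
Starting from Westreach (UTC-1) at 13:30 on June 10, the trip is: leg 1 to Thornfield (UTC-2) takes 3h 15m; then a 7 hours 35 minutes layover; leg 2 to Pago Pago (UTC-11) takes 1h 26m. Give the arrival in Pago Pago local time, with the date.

15:46 on Jun 10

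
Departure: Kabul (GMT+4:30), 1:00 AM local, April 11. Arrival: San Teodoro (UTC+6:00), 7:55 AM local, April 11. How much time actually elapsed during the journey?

5 hours 25 minutes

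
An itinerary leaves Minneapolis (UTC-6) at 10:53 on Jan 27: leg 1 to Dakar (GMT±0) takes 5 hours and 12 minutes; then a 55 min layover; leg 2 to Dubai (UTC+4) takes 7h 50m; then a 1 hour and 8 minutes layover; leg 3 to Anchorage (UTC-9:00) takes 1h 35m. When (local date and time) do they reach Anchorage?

Convert departure to UTC: 10:53 + 6:00 = 16:53 UTC on Jan 27.
Add 5 hours and 12 minutes leg 1 → 22:05 UTC.
Add 55 minutes layover in Dakar → 23:00 UTC.
Add 7 hours 50 minutes leg 2 → 06:50 UTC (Jan 28).
Add 1 hour and 8 minutes layover in Dubai → 07:58 UTC.
Add 1 hour and 35 minutes leg 3 → 09:33 UTC.
Anchorage is UTC−9:00, so local arrival = 09:33 − 9:00 = 00:33 on Jan 28.

00:33 on January 28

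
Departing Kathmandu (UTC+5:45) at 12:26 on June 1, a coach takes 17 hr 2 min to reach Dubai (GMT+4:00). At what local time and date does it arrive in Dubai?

03:43 on June 2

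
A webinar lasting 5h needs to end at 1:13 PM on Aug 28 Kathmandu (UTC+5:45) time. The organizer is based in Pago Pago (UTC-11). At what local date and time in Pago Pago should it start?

Target end time in UTC: 1:13 PM − 5:45 = 7:28 AM on Aug 28.
Subtract 5 hours → start 2:28 AM UTC on Aug 28.
Pago Pago is UTC−11:00: 2:28 AM − 11:00 = 3:28 PM on Aug 27.

3:28 PM on Aug 27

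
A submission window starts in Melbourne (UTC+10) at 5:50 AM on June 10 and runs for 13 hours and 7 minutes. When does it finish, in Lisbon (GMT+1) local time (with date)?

Convert start to UTC: 5:50 AM − 10:00 = 7:50 PM UTC on Jun 9.
Add 13 hours and 7 minutes duration → 8:57 AM UTC (Jun 10).
Lisbon is UTC+1:00, so local end time = 8:57 AM + 1:00 = 9:57 AM on Jun 10.

9:57 AM on June 10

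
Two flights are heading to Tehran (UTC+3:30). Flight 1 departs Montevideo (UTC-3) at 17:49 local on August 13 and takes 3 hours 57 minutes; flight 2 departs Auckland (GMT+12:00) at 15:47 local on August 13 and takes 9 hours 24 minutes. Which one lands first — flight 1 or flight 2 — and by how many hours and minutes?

Flight 1 in UTC: 17:49 + 3:00 = 20:49 on Aug 13.
+3 hours 57 minutes → arrive 00:46 UTC on Aug 14.
Flight 2 in UTC: 15:47 − 12:00 = 03:47 on Aug 13.
+9 hours and 24 minutes → arrive 13:11 UTC on Aug 13.
Flight 2 lands earlier by 11 hours 35 minutes.

the second, by 11 hours 35 minutes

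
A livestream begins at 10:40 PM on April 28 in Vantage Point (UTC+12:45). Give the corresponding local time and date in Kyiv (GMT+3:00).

Kyiv is 9:45 behind Vantage Point.
Shift by the zone difference: 10:40 PM − 9:45 = 12:55 PM on Apr 28 in Kyiv.

12:55 PM on April 28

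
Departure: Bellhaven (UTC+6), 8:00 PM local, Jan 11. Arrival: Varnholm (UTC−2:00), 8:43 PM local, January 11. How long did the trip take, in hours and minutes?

Varnholm is 8:00 behind Bellhaven.
Clock-face elapsed time (ignoring zones) is 43 minutes.
Actual elapsed = 43 minutes + 8:00 = 8 hours 43 minutes.

8 hours 43 minutes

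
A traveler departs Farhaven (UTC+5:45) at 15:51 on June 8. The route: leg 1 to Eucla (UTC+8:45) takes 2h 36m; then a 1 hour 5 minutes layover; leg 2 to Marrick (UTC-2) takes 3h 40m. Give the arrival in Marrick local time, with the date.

Convert departure to UTC: 15:51 − 5:45 = 10:06 UTC on Jun 8.
Add 2 hours and 36 minutes leg 1 → 12:42 UTC.
Add 1 hour and 5 minutes layover in Eucla → 13:47 UTC.
Add 3 hours 40 minutes leg 2 → 17:27 UTC.
Marrick is UTC−2:00, so local arrival = 17:27 − 2:00 = 15:27 on Jun 8.

15:27 on June 8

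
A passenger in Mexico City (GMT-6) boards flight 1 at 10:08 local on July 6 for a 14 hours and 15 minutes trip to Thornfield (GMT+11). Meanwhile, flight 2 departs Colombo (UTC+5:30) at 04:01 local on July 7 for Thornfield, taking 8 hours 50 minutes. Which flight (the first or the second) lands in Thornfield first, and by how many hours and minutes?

the first, by 58 minutes

Flight 1 in UTC: 10:08 + 6:00 = 16:08 on Jul 6.
+14 hours 15 minutes → arrive 06:23 UTC on Jul 7.
Flight 2 in UTC: 04:01 − 5:30 = 22:31 on Jul 6.
+8 hours and 50 minutes → arrive 07:21 UTC on Jul 7.
Flight 1 lands earlier by 58 minutes.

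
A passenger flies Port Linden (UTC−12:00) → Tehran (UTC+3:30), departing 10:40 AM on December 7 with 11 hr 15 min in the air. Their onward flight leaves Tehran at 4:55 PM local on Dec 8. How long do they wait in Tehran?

Convert departure to UTC: 10:40 AM + 12:00 = 10:40 PM UTC on Dec 7.
Add 11 hours 15 minutes flight time → 9:55 AM UTC (Dec 8).
Tehran is UTC+3:30, so local arrival = 9:55 AM + 3:30 = 1:25 PM on Dec 8.
Layover = 4:55 PM − 1:25 PM = 3 hours 30 minutes.

3 hours 30 minutes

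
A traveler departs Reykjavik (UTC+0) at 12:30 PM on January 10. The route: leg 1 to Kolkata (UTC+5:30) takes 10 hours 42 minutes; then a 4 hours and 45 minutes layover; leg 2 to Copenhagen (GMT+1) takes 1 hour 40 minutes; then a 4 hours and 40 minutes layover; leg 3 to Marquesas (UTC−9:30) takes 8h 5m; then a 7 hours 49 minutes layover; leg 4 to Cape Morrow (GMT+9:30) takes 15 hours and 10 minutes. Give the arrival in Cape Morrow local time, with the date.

2:51 AM on Jan 13

Reykjavik is at UTC+0, so departure is already 12:30 PM UTC on Jan 10.
Add 10 hours and 42 minutes leg 1 → 11:12 PM UTC.
Add 4 hours and 45 minutes layover in Kolkata → 3:57 AM UTC (Jan 11).
Add 1 hour 40 minutes leg 2 → 5:37 AM UTC.
Add 4 hours and 40 minutes layover in Copenhagen → 10:17 AM UTC.
Add 8 hours 5 minutes leg 3 → 6:22 PM UTC.
Add 7 hours and 49 minutes layover in Marquesas → 2:11 AM UTC (Jan 12).
Add 15 hours and 10 minutes leg 4 → 5:21 PM UTC.
Cape Morrow is UTC+9:30, so local arrival = 5:21 PM + 9:30 = 2:51 AM on Jan 13.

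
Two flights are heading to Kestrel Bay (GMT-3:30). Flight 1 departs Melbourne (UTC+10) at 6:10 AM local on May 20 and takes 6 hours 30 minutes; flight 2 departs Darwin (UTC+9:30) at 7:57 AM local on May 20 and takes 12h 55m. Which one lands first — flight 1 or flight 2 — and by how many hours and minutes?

the first, by 8 hours 42 minutes

Flight 1 in UTC: 6:10 AM − 10:00 = 8:10 PM on May 19.
+6 hours and 30 minutes → arrive 2:40 AM UTC on May 20.
Flight 2 in UTC: 7:57 AM − 9:30 = 10:27 PM on May 19.
+12 hours 55 minutes → arrive 11:22 AM UTC on May 20.
Flight 1 lands earlier by 8 hours 42 minutes.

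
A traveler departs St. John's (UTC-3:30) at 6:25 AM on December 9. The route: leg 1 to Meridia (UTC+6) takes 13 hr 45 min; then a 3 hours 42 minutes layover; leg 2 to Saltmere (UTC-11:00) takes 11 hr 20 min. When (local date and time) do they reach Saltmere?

3:42 AM on Dec 10

Convert departure to UTC: 6:25 AM + 3:30 = 9:55 AM UTC on Dec 9.
Add 13 hours and 45 minutes leg 1 → 11:40 PM UTC.
Add 3 hours 42 minutes layover in Meridia → 3:22 AM UTC (Dec 10).
Add 11 hours and 20 minutes leg 2 → 2:42 PM UTC.
Saltmere is UTC−11:00, so local arrival = 2:42 PM − 11:00 = 3:42 AM on Dec 10.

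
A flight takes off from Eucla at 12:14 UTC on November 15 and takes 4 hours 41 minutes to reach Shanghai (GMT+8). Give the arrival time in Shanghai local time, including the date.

Departure is given in UTC: 12:14 on Nov 15.
Add 4 hours 41 minutes → 16:55 UTC.
Shanghai is UTC+8:00: 16:55 + 8:00 = 00:55 on Nov 16.

00:55 on November 16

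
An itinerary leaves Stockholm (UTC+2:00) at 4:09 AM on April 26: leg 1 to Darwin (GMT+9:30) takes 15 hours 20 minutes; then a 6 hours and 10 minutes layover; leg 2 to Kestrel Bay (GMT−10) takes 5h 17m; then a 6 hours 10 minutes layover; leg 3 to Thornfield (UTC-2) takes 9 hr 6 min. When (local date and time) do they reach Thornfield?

6:12 PM on April 27

Convert departure to UTC: 4:09 AM − 2:00 = 2:09 AM UTC on Apr 26.
Add 15 hours 20 minutes leg 1 → 5:29 PM UTC.
Add 6 hours and 10 minutes layover in Darwin → 11:39 PM UTC.
Add 5 hours 17 minutes leg 2 → 4:56 AM UTC (Apr 27).
Add 6 hours 10 minutes layover in Kestrel Bay → 11:06 AM UTC.
Add 9 hours and 6 minutes leg 3 → 8:12 PM UTC.
Thornfield is UTC−2:00, so local arrival = 8:12 PM − 2:00 = 6:12 PM on Apr 27.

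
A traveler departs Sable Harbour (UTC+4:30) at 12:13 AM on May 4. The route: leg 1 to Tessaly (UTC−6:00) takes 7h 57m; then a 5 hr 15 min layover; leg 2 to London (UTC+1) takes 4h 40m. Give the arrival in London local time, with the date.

Convert departure to UTC: 12:13 AM − 4:30 = 7:43 PM UTC on May 3.
Add 7 hours 57 minutes leg 1 → 3:40 AM UTC (May 4).
Add 5 hours 15 minutes layover in Tessaly → 8:55 AM UTC.
Add 4 hours and 40 minutes leg 2 → 1:35 PM UTC.
London is UTC+1:00, so local arrival = 1:35 PM + 1:00 = 2:35 PM on May 4.

2:35 PM on May 4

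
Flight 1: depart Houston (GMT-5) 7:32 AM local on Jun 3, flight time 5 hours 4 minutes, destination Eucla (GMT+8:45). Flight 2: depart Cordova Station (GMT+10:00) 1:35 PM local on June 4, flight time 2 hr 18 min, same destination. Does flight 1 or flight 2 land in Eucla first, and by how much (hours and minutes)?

the first, by 12 hours 17 minutes

Flight 1 in UTC: 7:32 AM + 5:00 = 12:32 PM on Jun 3.
+5 hours 4 minutes → arrive 5:36 PM UTC on Jun 3.
Flight 2 in UTC: 1:35 PM − 10:00 = 3:35 AM on Jun 4.
+2 hours 18 minutes → arrive 5:53 AM UTC on Jun 4.
Flight 1 lands earlier by 12 hours 17 minutes.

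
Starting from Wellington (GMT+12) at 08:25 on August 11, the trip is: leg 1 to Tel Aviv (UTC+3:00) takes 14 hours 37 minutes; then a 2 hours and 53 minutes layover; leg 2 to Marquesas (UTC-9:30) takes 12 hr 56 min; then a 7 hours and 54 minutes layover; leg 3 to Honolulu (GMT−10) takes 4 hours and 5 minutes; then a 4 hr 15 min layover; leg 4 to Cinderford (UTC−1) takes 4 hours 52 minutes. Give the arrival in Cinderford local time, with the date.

22:57 on Aug 12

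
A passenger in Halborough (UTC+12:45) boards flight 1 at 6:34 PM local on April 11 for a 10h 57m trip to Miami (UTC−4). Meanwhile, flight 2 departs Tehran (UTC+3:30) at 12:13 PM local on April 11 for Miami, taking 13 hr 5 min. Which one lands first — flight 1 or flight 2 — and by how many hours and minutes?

the first, by 5 hours 2 minutes

Flight 1 in UTC: 6:34 PM − 12:45 = 5:49 AM on Apr 11.
+10 hours 57 minutes → arrive 4:46 PM UTC on Apr 11.
Flight 2 in UTC: 12:13 PM − 3:30 = 8:43 AM on Apr 11.
+13 hours 5 minutes → arrive 9:48 PM UTC on Apr 11.
Flight 1 lands earlier by 5 hours 2 minutes.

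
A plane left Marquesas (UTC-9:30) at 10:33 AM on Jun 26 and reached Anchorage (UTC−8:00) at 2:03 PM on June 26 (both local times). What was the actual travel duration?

2 hours

Anchorage is 1:30 ahead of Marquesas.
Clock-face elapsed time (ignoring zones) is 3 hours 30 minutes.
Actual elapsed = 3 hours 30 minutes − 1:30 = 2 hours.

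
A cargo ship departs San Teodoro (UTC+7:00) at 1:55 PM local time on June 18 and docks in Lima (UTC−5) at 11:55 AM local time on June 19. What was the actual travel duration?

34 hours

Departure in UTC: 1:55 PM − 7:00 = 6:55 AM on Jun 18.
Arrival in UTC: 11:55 AM + 5:00 = 4:55 PM on Jun 19.
Elapsed = 4:55 PM − 6:55 AM (+1 day) = 34 hours.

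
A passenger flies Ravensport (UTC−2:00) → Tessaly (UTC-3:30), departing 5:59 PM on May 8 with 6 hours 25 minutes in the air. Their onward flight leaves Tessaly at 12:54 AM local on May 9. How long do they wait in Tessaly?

Convert departure to UTC: 5:59 PM + 2:00 = 7:59 PM UTC on May 8.
Add 6 hours and 25 minutes flight time → 2:24 AM UTC (May 9).
Tessaly is UTC−3:30, so local arrival = 2:24 AM − 3:30 = 10:54 PM on May 8.
Layover = 12:54 AM − 10:54 PM (+1 day) = 2 hours.

2 hours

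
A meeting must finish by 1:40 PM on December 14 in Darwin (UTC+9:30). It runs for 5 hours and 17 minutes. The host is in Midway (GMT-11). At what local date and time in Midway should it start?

Target end time in UTC: 1:40 PM − 9:30 = 4:10 AM on Dec 14.
Subtract 5 hours 17 minutes → start 10:53 PM UTC on Dec 13.
Midway is UTC−11:00: 10:53 PM − 11:00 = 11:53 AM on Dec 13.

11:53 AM on December 13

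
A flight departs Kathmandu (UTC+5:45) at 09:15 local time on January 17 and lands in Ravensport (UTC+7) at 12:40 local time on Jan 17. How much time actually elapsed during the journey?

Departure in UTC: 09:15 − 5:45 = 03:30 on Jan 17.
Arrival in UTC: 12:40 − 7:00 = 05:40 on Jan 17.
Elapsed = 05:40 − 03:30 = 2 hours 10 minutes.

2 hours 10 minutes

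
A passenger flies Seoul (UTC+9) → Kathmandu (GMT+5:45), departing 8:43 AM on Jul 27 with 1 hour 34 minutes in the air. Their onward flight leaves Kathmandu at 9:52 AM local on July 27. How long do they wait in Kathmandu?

Convert departure to UTC: 8:43 AM − 9:00 = 11:43 PM UTC on Jul 26.
Add 1 hour 34 minutes flight time → 1:17 AM UTC (Jul 27).
Kathmandu is UTC+5:45, so local arrival = 1:17 AM + 5:45 = 7:02 AM on Jul 27.
Layover = 9:52 AM − 7:02 AM = 2 hours 50 minutes.

2 hours 50 minutes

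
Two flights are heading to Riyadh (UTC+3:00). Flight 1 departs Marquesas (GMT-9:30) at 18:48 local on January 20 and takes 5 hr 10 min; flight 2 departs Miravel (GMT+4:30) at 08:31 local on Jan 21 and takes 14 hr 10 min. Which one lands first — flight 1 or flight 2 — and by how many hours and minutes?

Flight 1 in UTC: 18:48 + 9:30 = 04:18 on Jan 21.
+5 hours and 10 minutes → arrive 09:28 UTC on Jan 21.
Flight 2 in UTC: 08:31 − 4:30 = 04:01 on Jan 21.
+14 hours 10 minutes → arrive 18:11 UTC on Jan 21.
Flight 1 lands earlier by 8 hours 43 minutes.

the first, by 8 hours 43 minutes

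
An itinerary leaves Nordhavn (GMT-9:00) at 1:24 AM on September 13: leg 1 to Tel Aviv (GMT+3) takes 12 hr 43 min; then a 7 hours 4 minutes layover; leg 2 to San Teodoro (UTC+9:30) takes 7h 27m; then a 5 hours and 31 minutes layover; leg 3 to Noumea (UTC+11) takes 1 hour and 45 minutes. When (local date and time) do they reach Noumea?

7:54 AM on September 15

Convert departure to UTC: 1:24 AM + 9:00 = 10:24 AM UTC on Sep 13.
Add 12 hours 43 minutes leg 1 → 11:07 PM UTC.
Add 7 hours 4 minutes layover in Tel Aviv → 6:11 AM UTC (Sep 14).
Add 7 hours 27 minutes leg 2 → 1:38 PM UTC.
Add 5 hours and 31 minutes layover in San Teodoro → 7:09 PM UTC.
Add 1 hour 45 minutes leg 3 → 8:54 PM UTC.
Noumea is UTC+11:00, so local arrival = 8:54 PM + 11:00 = 7:54 AM on Sep 15.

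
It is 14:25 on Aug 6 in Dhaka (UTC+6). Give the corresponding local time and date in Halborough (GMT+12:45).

Halborough is 6:45 ahead of Dhaka.
Shift by the zone difference: 14:25 + 6:45 = 21:10 on Aug 6 in Halborough.

21:10 on Aug 6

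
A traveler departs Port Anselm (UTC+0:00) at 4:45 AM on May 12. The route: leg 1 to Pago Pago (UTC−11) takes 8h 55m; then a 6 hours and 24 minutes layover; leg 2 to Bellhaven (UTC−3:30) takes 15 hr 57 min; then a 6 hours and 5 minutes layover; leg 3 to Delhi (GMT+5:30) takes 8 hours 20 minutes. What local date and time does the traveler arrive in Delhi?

Port Anselm is at UTC+0, so departure is already 4:45 AM UTC on May 12.
Add 8 hours and 55 minutes leg 1 → 1:40 PM UTC.
Add 6 hours and 24 minutes layover in Pago Pago → 8:04 PM UTC.
Add 15 hours and 57 minutes leg 2 → 12:01 PM UTC (May 13).
Add 6 hours 5 minutes layover in Bellhaven → 6:06 PM UTC.
Add 8 hours 20 minutes leg 3 → 2:26 AM UTC (May 14).
Delhi is UTC+5:30, so local arrival = 2:26 AM + 5:30 = 7:56 AM on May 14.

7:56 AM on May 14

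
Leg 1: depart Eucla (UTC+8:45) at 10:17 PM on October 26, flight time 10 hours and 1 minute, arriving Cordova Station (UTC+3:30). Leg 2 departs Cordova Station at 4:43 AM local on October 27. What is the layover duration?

Convert departure to UTC: 10:17 PM − 8:45 = 1:32 PM UTC on Oct 26.
Add 10 hours 1 minute flight time → 11:33 PM UTC.
Cordova Station is UTC+3:30, so local arrival = 11:33 PM + 3:30 = 3:03 AM on Oct 27.
Layover = 4:43 AM − 3:03 AM = 1 hour 40 minutes.

1 hour 40 minutes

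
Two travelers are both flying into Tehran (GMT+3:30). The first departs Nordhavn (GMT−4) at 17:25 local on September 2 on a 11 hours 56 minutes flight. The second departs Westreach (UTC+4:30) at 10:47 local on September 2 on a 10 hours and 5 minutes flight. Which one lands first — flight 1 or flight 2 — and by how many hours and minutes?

the second, by 16 hours 59 minutes

Flight 1 in UTC: 17:25 + 4:00 = 21:25 on Sep 2.
+11 hours 56 minutes → arrive 09:21 UTC on Sep 3.
Flight 2 in UTC: 10:47 − 4:30 = 06:17 on Sep 2.
+10 hours and 5 minutes → arrive 16:22 UTC on Sep 2.
Flight 2 lands earlier by 16 hours 59 minutes.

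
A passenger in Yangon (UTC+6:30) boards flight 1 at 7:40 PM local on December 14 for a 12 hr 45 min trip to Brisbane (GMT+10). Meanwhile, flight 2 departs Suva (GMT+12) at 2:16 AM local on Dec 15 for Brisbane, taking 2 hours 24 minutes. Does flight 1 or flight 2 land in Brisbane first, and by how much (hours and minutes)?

the second, by 9 hours 15 minutes

Flight 1 in UTC: 7:40 PM − 6:30 = 1:10 PM on Dec 14.
+12 hours and 45 minutes → arrive 1:55 AM UTC on Dec 15.
Flight 2 in UTC: 2:16 AM − 12:00 = 2:16 PM on Dec 14.
+2 hours 24 minutes → arrive 4:40 PM UTC on Dec 14.
Flight 2 lands earlier by 9 hours 15 minutes.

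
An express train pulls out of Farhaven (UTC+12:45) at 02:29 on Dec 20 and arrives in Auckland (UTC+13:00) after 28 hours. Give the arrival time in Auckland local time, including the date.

Convert departure to UTC: 02:29 − 12:45 = 13:44 UTC on Dec 19.
Add 28 hours travel time → 17:44 UTC (Dec 20).
Auckland is UTC+13:00, so local arrival = 17:44 + 13:00 = 06:44 on Dec 21.

06:44 on December 21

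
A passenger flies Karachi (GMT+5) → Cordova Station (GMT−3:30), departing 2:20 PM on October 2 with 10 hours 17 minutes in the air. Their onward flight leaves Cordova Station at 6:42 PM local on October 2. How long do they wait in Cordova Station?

2 hours 35 minutes

Convert departure to UTC: 2:20 PM − 5:00 = 9:20 AM UTC on Oct 2.
Add 10 hours and 17 minutes flight time → 7:37 PM UTC.
Cordova Station is UTC−3:30, so local arrival = 7:37 PM − 3:30 = 4:07 PM on Oct 2.
Layover = 6:42 PM − 4:07 PM = 2 hours 35 minutes.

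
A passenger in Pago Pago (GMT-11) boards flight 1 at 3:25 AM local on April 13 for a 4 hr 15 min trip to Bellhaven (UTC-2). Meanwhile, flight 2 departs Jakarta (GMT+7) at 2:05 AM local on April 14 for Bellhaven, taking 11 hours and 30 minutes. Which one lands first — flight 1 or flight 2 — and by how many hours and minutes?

the first, by 11 hours 55 minutes

Flight 1 in UTC: 3:25 AM + 11:00 = 2:25 PM on Apr 13.
+4 hours 15 minutes → arrive 6:40 PM UTC on Apr 13.
Flight 2 in UTC: 2:05 AM − 7:00 = 7:05 PM on Apr 13.
+11 hours and 30 minutes → arrive 6:35 AM UTC on Apr 14.
Flight 1 lands earlier by 11 hours 55 minutes.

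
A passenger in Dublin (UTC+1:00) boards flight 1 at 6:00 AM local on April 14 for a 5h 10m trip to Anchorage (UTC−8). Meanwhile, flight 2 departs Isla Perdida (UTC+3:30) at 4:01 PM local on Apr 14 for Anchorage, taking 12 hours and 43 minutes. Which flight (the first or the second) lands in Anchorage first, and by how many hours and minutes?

the first, by 15 hours 4 minutes

Flight 1 in UTC: 6:00 AM − 1:00 = 5:00 AM on Apr 14.
+5 hours 10 minutes → arrive 10:10 AM UTC on Apr 14.
Flight 2 in UTC: 4:01 PM − 3:30 = 12:31 PM on Apr 14.
+12 hours 43 minutes → arrive 1:14 AM UTC on Apr 15.
Flight 1 lands earlier by 15 hours 4 minutes.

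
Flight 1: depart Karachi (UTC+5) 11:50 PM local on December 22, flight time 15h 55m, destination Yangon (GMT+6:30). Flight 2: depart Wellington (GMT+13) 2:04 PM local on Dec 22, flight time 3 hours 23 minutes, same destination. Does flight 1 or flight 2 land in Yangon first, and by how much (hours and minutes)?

the second, by 30 hours 18 minutes

Flight 1 in UTC: 11:50 PM − 5:00 = 6:50 PM on Dec 22.
+15 hours 55 minutes → arrive 10:45 AM UTC on Dec 23.
Flight 2 in UTC: 2:04 PM − 13:00 = 1:04 AM on Dec 22.
+3 hours and 23 minutes → arrive 4:27 AM UTC on Dec 22.
Flight 2 lands earlier by 30 hours 18 minutes.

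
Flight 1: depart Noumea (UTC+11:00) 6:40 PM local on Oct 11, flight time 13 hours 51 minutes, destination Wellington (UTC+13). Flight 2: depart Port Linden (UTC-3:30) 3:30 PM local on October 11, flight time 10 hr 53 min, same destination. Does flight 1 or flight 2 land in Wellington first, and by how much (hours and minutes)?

Flight 1 in UTC: 6:40 PM − 11:00 = 7:40 AM on Oct 11.
+13 hours and 51 minutes → arrive 9:31 PM UTC on Oct 11.
Flight 2 in UTC: 3:30 PM + 3:30 = 7:00 PM on Oct 11.
+10 hours and 53 minutes → arrive 5:53 AM UTC on Oct 12.
Flight 1 lands earlier by 8 hours 22 minutes.

the first, by 8 hours 22 minutes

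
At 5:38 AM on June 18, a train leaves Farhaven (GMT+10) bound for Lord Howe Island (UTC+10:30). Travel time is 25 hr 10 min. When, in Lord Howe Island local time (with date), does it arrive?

Lord Howe Island is 0:30 ahead of Farhaven.
After 25 hours 10 minutes it is 6:48 AM (Jun 19) in Farhaven.
Shift by the zone difference: 6:48 AM + 0:30 = 7:18 AM on Jun 19 in Lord Howe Island.

7:18 AM on June 19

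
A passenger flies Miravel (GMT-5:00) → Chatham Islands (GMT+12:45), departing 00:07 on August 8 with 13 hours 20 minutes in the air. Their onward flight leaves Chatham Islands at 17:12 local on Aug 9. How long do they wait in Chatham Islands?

Convert departure to UTC: 00:07 + 5:00 = 05:07 UTC on Aug 8.
Add 13 hours 20 minutes flight time → 18:27 UTC.
Chatham Islands is UTC+12:45, so local arrival = 18:27 + 12:45 = 07:12 on Aug 9.
Layover = 17:12 − 07:12 = 10 hours.

10 hours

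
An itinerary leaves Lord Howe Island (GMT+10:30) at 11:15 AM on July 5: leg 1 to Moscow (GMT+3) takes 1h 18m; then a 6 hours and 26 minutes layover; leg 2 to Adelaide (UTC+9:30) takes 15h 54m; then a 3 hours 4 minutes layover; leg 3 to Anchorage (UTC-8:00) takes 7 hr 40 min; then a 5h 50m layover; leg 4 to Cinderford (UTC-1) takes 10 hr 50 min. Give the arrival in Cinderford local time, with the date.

Convert departure to UTC: 11:15 AM − 10:30 = 12:45 AM UTC on Jul 5.
Add 1 hour 18 minutes leg 1 → 2:03 AM UTC.
Add 6 hours 26 minutes layover in Moscow → 8:29 AM UTC.
Add 15 hours 54 minutes leg 2 → 12:23 AM UTC (Jul 6).
Add 3 hours and 4 minutes layover in Adelaide → 3:27 AM UTC.
Add 7 hours and 40 minutes leg 3 → 11:07 AM UTC.
Add 5 hours 50 minutes layover in Anchorage → 4:57 PM UTC.
Add 10 hours 50 minutes leg 4 → 3:47 AM UTC (Jul 7).
Cinderford is UTC−1:00, so local arrival = 3:47 AM − 1:00 = 2:47 AM on Jul 7.

2:47 AM on Jul 7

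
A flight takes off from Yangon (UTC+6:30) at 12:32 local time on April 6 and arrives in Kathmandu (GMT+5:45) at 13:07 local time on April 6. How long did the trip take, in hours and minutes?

Kathmandu is 0:45 behind Yangon.
Clock-face elapsed time (ignoring zones) is 35 minutes.
Actual elapsed = 35 minutes + 0:45 = 1 hour 20 minutes.

1 hour 20 minutes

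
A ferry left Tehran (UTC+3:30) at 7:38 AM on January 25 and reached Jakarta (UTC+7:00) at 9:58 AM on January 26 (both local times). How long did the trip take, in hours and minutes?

22 hours 50 minutes

Departure in UTC: 7:38 AM − 3:30 = 4:08 AM on Jan 25.
Arrival in UTC: 9:58 AM − 7:00 = 2:58 AM on Jan 26.
Elapsed = 2:58 AM − 4:08 AM (+1 day) = 22 hours 50 minutes.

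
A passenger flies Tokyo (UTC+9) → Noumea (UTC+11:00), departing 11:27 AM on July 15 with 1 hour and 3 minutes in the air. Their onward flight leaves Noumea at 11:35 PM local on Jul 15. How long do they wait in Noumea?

Convert departure to UTC: 11:27 AM − 9:00 = 2:27 AM UTC on Jul 15.
Add 1 hour 3 minutes flight time → 3:30 AM UTC.
Noumea is UTC+11:00, so local arrival = 3:30 AM + 11:00 = 2:30 PM on Jul 15.
Layover = 11:35 PM − 2:30 PM = 9 hours 5 minutes.

9 hours 5 minutes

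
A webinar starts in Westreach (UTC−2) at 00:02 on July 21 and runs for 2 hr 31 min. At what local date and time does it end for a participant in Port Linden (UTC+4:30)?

Convert start to UTC: 00:02 + 2:00 = 02:02 UTC on Jul 21.
Add 2 hours and 31 minutes duration → 04:33 UTC.
Port Linden is UTC+4:30, so local end time = 04:33 + 4:30 = 09:03 on Jul 21.

09:03 on Jul 21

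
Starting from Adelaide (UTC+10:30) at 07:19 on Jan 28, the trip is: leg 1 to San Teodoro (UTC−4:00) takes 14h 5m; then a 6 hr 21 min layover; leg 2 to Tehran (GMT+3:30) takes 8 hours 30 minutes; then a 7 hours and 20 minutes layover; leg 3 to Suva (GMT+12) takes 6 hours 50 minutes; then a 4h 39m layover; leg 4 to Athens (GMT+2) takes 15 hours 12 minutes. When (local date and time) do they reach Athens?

Convert departure to UTC: 07:19 − 10:30 = 20:49 UTC on Jan 27.
Add 14 hours and 5 minutes leg 1 → 10:54 UTC (Jan 28).
Add 6 hours and 21 minutes layover in San Teodoro → 17:15 UTC.
Add 8 hours 30 minutes leg 2 → 01:45 UTC (Jan 29).
Add 7 hours 20 minutes layover in Tehran → 09:05 UTC.
Add 6 hours 50 minutes leg 3 → 15:55 UTC.
Add 4 hours and 39 minutes layover in Suva → 20:34 UTC.
Add 15 hours 12 minutes leg 4 → 11:46 UTC (Jan 30).
Athens is UTC+2:00, so local arrival = 11:46 + 2:00 = 13:46 on Jan 30.

13:46 on January 30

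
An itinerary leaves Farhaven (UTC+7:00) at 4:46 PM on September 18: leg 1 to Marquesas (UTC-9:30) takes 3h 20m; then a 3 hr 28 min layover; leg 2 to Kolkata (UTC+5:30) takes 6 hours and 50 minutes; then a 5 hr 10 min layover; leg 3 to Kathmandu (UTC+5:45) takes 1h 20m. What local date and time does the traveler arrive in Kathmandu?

11:39 AM on September 19

Convert departure to UTC: 4:46 PM − 7:00 = 9:46 AM UTC on Sep 18.
Add 3 hours and 20 minutes leg 1 → 1:06 PM UTC.
Add 3 hours 28 minutes layover in Marquesas → 4:34 PM UTC.
Add 6 hours and 50 minutes leg 2 → 11:24 PM UTC.
Add 5 hours and 10 minutes layover in Kolkata → 4:34 AM UTC (Sep 19).
Add 1 hour 20 minutes leg 3 → 5:54 AM UTC.
Kathmandu is UTC+5:45, so local arrival = 5:54 AM + 5:45 = 11:39 AM on Sep 19.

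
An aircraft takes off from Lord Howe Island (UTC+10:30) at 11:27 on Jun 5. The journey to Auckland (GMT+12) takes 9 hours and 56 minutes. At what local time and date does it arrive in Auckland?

22:53 on June 5

Convert departure to UTC: 11:27 − 10:30 = 00:57 UTC on Jun 5.
Add 9 hours and 56 minutes travel time → 10:53 UTC.
Auckland is UTC+12:00, so local arrival = 10:53 + 12:00 = 22:53 on Jun 5.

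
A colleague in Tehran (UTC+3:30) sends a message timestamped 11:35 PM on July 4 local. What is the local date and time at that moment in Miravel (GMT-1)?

7:05 PM on July 4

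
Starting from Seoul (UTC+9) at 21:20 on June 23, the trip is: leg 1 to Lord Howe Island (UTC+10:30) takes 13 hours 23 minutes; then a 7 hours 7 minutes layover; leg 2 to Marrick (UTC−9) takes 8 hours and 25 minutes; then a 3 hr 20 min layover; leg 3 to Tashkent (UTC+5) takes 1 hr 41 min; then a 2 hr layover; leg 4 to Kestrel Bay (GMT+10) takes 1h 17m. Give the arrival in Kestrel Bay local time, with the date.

11:33 on June 25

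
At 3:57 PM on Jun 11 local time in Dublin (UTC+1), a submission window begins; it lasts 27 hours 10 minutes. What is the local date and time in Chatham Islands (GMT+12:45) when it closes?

Chatham Islands is 11:45 ahead of Dublin.
After 27 hours 10 minutes it is 7:07 PM (Jun 12) in Dublin.
Shift by the zone difference: 7:07 PM + 11:45 = 6:52 AM on Jun 13 in Chatham Islands.

6:52 AM on June 13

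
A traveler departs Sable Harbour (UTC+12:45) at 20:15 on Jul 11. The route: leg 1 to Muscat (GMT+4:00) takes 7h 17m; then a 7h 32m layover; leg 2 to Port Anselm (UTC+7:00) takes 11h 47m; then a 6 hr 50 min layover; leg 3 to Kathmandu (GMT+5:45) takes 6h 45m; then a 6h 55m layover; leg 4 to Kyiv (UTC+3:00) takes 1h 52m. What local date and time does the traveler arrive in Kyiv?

11:28 on July 13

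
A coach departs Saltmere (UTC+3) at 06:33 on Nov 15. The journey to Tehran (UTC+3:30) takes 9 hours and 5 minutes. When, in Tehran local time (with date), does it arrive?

16:08 on Nov 15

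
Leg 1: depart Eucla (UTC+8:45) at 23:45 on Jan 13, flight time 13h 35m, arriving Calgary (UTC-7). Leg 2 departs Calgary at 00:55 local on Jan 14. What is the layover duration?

3 hours 20 minutes

Convert departure to UTC: 23:45 − 8:45 = 15:00 UTC on Jan 13.
Add 13 hours 35 minutes flight time → 04:35 UTC (Jan 14).
Calgary is UTC−7:00, so local arrival = 04:35 − 7:00 = 21:35 on Jan 13.
Layover = 00:55 − 21:35 (+1 day) = 3 hours 20 minutes.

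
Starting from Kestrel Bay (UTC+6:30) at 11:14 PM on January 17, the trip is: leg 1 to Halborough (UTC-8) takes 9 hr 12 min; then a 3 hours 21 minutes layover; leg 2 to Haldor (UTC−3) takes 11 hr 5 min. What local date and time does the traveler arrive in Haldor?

1:22 PM on January 18

Convert departure to UTC: 11:14 PM − 6:30 = 4:44 PM UTC on Jan 17.
Add 9 hours and 12 minutes leg 1 → 1:56 AM UTC (Jan 18).
Add 3 hours 21 minutes layover in Halborough → 5:17 AM UTC.
Add 11 hours and 5 minutes leg 2 → 4:22 PM UTC.
Haldor is UTC−3:00, so local arrival = 4:22 PM − 3:00 = 1:22 PM on Jan 18.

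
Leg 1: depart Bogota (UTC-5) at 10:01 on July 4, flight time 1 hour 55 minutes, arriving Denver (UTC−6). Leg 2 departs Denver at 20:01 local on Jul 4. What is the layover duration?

9 hours 5 minutes

Convert departure to UTC: 10:01 + 5:00 = 15:01 UTC on Jul 4.
Add 1 hour and 55 minutes flight time → 16:56 UTC.
Denver is UTC−6:00, so local arrival = 16:56 − 6:00 = 10:56 on Jul 4.
Layover = 20:01 − 10:56 = 9 hours 5 minutes.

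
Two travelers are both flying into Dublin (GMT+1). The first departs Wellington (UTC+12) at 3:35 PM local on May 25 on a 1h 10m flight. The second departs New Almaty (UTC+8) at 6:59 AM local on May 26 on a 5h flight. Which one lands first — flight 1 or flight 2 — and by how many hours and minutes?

the first, by 23 hours 14 minutes

Flight 1 in UTC: 3:35 PM − 12:00 = 3:35 AM on May 25.
+1 hour and 10 minutes → arrive 4:45 AM UTC on May 25.
Flight 2 in UTC: 6:59 AM − 8:00 = 10:59 PM on May 25.
+5 hours → arrive 3:59 AM UTC on May 26.
Flight 1 lands earlier by 23 hours 14 minutes.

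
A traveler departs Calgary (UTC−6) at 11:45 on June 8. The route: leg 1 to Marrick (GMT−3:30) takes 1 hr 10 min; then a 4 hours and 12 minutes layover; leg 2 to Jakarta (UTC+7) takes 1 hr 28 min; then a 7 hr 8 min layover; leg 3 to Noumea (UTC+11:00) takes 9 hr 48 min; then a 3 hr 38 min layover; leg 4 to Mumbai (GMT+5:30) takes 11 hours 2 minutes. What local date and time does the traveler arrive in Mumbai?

13:41 on Jun 10

Convert departure to UTC: 11:45 + 6:00 = 17:45 UTC on Jun 8.
Add 1 hour and 10 minutes leg 1 → 18:55 UTC.
Add 4 hours and 12 minutes layover in Marrick → 23:07 UTC.
Add 1 hour 28 minutes leg 2 → 00:35 UTC (Jun 9).
Add 7 hours 8 minutes layover in Jakarta → 07:43 UTC.
Add 9 hours 48 minutes leg 3 → 17:31 UTC.
Add 3 hours and 38 minutes layover in Noumea → 21:09 UTC.
Add 11 hours 2 minutes leg 4 → 08:11 UTC (Jun 10).
Mumbai is UTC+5:30, so local arrival = 08:11 + 5:30 = 13:41 on Jun 10.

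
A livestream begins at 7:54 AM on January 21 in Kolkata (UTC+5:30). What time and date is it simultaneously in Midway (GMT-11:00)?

3:24 PM on January 20

Midway is 16:30 behind Kolkata.
Shift by the zone difference: 7:54 AM − 16:30 = 3:24 PM on Jan 20 in Midway.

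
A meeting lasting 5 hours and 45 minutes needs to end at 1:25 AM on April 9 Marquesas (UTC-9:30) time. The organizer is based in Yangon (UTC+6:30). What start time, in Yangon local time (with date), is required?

11:40 AM on April 9

Target end time in UTC: 1:25 AM + 9:30 = 10:55 AM on Apr 9.
Subtract 5 hours and 45 minutes → start 5:10 AM UTC on Apr 9.
Yangon is UTC+6:30: 5:10 AM + 6:30 = 11:40 AM on Apr 9.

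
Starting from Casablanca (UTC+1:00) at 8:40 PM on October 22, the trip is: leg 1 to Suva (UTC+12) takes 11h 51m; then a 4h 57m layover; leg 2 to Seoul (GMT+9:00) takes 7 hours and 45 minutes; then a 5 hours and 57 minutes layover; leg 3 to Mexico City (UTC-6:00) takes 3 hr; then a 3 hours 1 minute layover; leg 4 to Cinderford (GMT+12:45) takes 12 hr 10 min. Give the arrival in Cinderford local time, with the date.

9:06 AM on October 25

Convert departure to UTC: 8:40 PM − 1:00 = 7:40 PM UTC on Oct 22.
Add 11 hours 51 minutes leg 1 → 7:31 AM UTC (Oct 23).
Add 4 hours 57 minutes layover in Suva → 12:28 PM UTC.
Add 7 hours 45 minutes leg 2 → 8:13 PM UTC.
Add 5 hours 57 minutes layover in Seoul → 2:10 AM UTC (Oct 24).
Add 3 hours leg 3 → 5:10 AM UTC.
Add 3 hours 1 minute layover in Mexico City → 8:11 AM UTC.
Add 12 hours 10 minutes leg 4 → 8:21 PM UTC.
Cinderford is UTC+12:45, so local arrival = 8:21 PM + 12:45 = 9:06 AM on Oct 25.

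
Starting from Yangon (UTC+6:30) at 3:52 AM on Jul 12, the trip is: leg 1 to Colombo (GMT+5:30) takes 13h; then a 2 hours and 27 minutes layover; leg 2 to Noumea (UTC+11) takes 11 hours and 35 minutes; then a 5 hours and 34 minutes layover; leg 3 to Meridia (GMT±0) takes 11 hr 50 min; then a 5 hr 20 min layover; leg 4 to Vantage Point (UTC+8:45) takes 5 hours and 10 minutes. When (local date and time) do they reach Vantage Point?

Convert departure to UTC: 3:52 AM − 6:30 = 9:22 PM UTC on Jul 11.
Add 13 hours leg 1 → 10:22 AM UTC (Jul 12).
Add 2 hours and 27 minutes layover in Colombo → 12:49 PM UTC.
Add 11 hours 35 minutes leg 2 → 12:24 AM UTC (Jul 13).
Add 5 hours 34 minutes layover in Noumea → 5:58 AM UTC.
Add 11 hours 50 minutes leg 3 → 5:48 PM UTC.
Add 5 hours and 20 minutes layover in Meridia → 11:08 PM UTC.
Add 5 hours 10 minutes leg 4 → 4:18 AM UTC (Jul 14).
Vantage Point is UTC+8:45, so local arrival = 4:18 AM + 8:45 = 1:03 PM on Jul 14.

1:03 PM on July 14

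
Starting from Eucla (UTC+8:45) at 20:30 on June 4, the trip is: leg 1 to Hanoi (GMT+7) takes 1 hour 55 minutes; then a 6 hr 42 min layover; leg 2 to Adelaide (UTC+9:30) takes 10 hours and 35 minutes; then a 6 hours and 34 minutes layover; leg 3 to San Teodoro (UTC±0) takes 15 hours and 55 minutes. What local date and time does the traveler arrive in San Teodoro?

05:26 on June 6

Convert departure to UTC: 20:30 − 8:45 = 11:45 UTC on Jun 4.
Add 1 hour 55 minutes leg 1 → 13:40 UTC.
Add 6 hours and 42 minutes layover in Hanoi → 20:22 UTC.
Add 10 hours 35 minutes leg 2 → 06:57 UTC (Jun 5).
Add 6 hours and 34 minutes layover in Adelaide → 13:31 UTC.
Add 15 hours and 55 minutes leg 3 → 05:26 UTC (Jun 6).
San Teodoro is UTC+0, so local arrival is the same: 05:26 on Jun 6.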